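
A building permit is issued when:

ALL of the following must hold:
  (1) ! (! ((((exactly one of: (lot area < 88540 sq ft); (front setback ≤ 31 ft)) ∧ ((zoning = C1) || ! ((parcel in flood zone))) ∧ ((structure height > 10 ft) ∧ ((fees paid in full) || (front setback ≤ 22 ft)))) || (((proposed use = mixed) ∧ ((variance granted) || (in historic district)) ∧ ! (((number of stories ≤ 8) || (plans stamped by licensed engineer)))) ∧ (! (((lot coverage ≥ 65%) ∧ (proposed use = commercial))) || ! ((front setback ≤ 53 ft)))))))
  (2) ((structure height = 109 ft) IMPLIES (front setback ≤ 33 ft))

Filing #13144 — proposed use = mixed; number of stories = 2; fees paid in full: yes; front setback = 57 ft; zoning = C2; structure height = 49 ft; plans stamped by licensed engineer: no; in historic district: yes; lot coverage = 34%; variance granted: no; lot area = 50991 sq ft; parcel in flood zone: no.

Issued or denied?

Issued

Atomic conditions:
  lot area < 88540 sq ft: 50991 < 88540 is true
  front setback ≤ 31 ft: 57 ≤ 31 is false
  zoning = C1: C2 == C1 is false
  parcel in flood zone: no → false
  structure height > 10 ft: 49 > 10 is true
  fees paid in full: yes → true
  front setback ≤ 22 ft: 57 ≤ 22 is false
  proposed use = mixed: mixed == mixed is true
  variance granted: no → false
  in historic district: yes → true
  number of stories ≤ 8: 2 ≤ 8 is true
  plans stamped by licensed engineer: no → false
  lot coverage ≥ 65%: 34 ≥ 65 is false
  proposed use = commercial: mixed == commercial is false
  front setback ≤ 53 ft: 57 ≤ 53 is false
  structure height = 109 ft: 49 == 109 is false
  front setback ≤ 33 ft: 57 ≤ 33 is false
Combine:
[1.1.1.1.1] exactly-one(true, false) = true
[1.1.1.1.2.2] NOT false = true
[1.1.1.1.2] false OR true = true
[1.1.1.1.3.2] true OR false = true
[1.1.1.1.3] true AND true = true
[1.1.1.1] true AND true AND true = true
[1.1.1.2.1.2] false OR true = true
[1.1.1.2.1.3.1] true OR false = true
[1.1.1.2.1.3] NOT true = false
[1.1.1.2.1] true AND true AND false = false
[1.1.1.2.2.1.1] false AND false = false
[1.1.1.2.2.1] NOT false = true
[1.1.1.2.2.2] NOT false = true
[1.1.1.2.2] true OR true = true
[1.1.1.2] false AND true = false
[1.1.1] true OR false = true
[1.1] NOT true = false
[1] NOT false = true
[2] false → false (antecedent false ⇒ implication holds) = true
[root] true AND true = true
Overall: true → issued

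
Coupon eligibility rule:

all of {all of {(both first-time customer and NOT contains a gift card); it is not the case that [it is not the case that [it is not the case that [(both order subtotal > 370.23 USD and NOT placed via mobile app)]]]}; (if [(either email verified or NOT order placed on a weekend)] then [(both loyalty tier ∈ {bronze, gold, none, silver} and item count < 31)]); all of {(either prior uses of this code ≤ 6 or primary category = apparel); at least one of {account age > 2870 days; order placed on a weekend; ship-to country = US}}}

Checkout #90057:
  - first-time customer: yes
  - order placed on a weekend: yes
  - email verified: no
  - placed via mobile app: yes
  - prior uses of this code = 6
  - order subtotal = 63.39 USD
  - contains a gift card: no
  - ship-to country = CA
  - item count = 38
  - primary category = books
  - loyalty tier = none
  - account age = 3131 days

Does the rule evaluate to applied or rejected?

Atomic conditions:
  first-time customer: yes → true
  NOT contains a gift card: no → true
  order subtotal > 370.23 USD: 63.39 > 370.23 is false
  NOT placed via mobile app: yes → false
  email verified: no → false
  NOT order placed on a weekend: yes → false
  loyalty tier ∈ {bronze, gold, none, silver}: none is in the set → true
  item count < 31: 38 < 31 is false
  prior uses of this code ≤ 6: 6 ≤ 6 is true
  primary category = apparel: books == apparel is false
  account age > 2870 days: 3131 > 2870 is true
  order placed on a weekend: yes → true
  ship-to country = US: CA == US is false
Combine:
[1.1] true AND true = true
[1.2.1.1.1] false AND false = false
[1.2.1.1] NOT false = true
[1.2.1] NOT true = false
[1.2] NOT false = true
[1] true AND true = true
[2.1] false OR false = false
[2.2] true AND false = false
[2] false → false (antecedent false ⇒ implication holds) = true
[3.1] true OR false = true
[3.2] true OR true OR false = true
[3] true AND true = true
[root] true AND true AND true = true
Overall: true → applied

Applied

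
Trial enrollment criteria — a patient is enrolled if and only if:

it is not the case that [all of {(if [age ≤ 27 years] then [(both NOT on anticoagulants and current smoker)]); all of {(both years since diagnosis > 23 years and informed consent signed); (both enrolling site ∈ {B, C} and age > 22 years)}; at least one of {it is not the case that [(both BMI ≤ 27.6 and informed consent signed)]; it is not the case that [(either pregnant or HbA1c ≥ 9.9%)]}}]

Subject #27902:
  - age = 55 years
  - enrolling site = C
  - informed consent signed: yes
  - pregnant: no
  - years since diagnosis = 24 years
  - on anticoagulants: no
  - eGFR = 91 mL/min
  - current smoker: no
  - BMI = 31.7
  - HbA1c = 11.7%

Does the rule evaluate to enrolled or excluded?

Excluded

Atomic conditions:
  age ≤ 27 years: 55 ≤ 27 is false
  NOT on anticoagulants: no → true
  current smoker: no → false
  years since diagnosis > 23 years: 24 > 23 is true
  informed consent signed: yes → true
  enrolling site ∈ {B, C}: C is in the set → true
  age > 22 years: 55 > 22 is true
  BMI ≤ 27.6: 31.7 ≤ 27.6 is false
  pregnant: no → false
  HbA1c ≥ 9.9%: 11.7 ≥ 9.9 is true
Combine:
[1.1.2] true AND false = false
[1.1] false → false (antecedent false ⇒ implication holds) = true
[1.2.1] true AND true = true
[1.2.2] true AND true = true
[1.2] true AND true = true
[1.3.1.1] false AND true = false
[1.3.1] NOT false = true
[1.3.2.1] false OR true = true
[1.3.2] NOT true = false
[1.3] true OR false = true
[1] true AND true AND true = true
[root] NOT true = false
Overall: false → excluded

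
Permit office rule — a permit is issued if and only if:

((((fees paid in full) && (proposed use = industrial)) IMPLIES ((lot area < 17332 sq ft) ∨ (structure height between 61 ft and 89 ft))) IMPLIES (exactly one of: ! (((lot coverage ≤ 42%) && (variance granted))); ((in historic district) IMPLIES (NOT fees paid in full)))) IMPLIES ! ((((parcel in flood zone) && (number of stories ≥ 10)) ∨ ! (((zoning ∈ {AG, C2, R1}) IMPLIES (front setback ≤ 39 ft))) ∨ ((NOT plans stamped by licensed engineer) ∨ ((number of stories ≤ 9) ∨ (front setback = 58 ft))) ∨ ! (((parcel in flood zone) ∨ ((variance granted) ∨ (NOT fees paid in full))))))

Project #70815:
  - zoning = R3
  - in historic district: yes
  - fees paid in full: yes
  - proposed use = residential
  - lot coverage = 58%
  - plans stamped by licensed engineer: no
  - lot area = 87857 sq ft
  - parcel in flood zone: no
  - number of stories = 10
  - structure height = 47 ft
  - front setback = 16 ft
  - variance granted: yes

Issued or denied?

Atomic conditions:
  fees paid in full: yes → true
  proposed use = industrial: residential == industrial is false
  lot area < 17332 sq ft: 87857 < 17332 is false
  structure height between 61 ft and 89 ft: 47 in [61, 89] is false
  lot coverage ≤ 42%: 58 ≤ 42 is false
  variance granted: yes → true
  in historic district: yes → true
  NOT fees paid in full: yes → false
  parcel in flood zone: no → false
  number of stories ≥ 10: 10 ≥ 10 is true
  zoning ∈ {AG, C2, R1}: R3 is not in the set → false
  front setback ≤ 39 ft: 16 ≤ 39 is true
  NOT plans stamped by licensed engineer: no → true
  number of stories ≤ 9: 10 ≤ 9 is false
  front setback = 58 ft: 16 == 58 is false
Combine:
[1.1.1] true AND false = false
[1.1.2] false OR false = false
[1.1] false → false (antecedent false ⇒ implication holds) = true
[1.2.1.1] false AND true = false
[1.2.1] NOT false = true
[1.2.2] true → false = false
[1.2] exactly-one(true, false) = true
[1] true → true = true
[2.1.1] false AND true = false
[2.1.2.1] false → true (antecedent false ⇒ implication holds) = true
[2.1.2] NOT true = false
[2.1.3.2] false OR false = false
[2.1.3] true OR false = true
[2.1.4.1.2] true OR false = true
[2.1.4.1] false OR true = true
[2.1.4] NOT true = false
[2.1] false OR false OR true OR false = true
[2] NOT true = false
[root] true → false = false
Overall: false → denied

Denied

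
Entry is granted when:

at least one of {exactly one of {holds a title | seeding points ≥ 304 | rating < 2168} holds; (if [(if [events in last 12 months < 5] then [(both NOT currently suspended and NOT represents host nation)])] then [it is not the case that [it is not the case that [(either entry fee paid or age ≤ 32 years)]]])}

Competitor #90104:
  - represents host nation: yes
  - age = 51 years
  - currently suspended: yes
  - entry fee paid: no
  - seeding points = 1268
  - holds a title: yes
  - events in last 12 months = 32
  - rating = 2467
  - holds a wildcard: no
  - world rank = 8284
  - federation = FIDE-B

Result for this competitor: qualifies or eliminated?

Eliminated

Atomic conditions:
  holds a title: yes → true
  seeding points ≥ 304: 1268 ≥ 304 is true
  rating < 2168: 2467 < 2168 is false
  events in last 12 months < 5: 32 < 5 is false
  NOT currently suspended: yes → false
  NOT represents host nation: yes → false
  entry fee paid: no → false
  age ≤ 32 years: 51 ≤ 32 is false
Combine:
[1] exactly-one(true, true, false) = false
[2.1.2] false AND false = false
[2.1] false → false (antecedent false ⇒ implication holds) = true
[2.2.1.1] false OR false = false
[2.2.1] NOT false = true
[2.2] NOT true = false
[2] true → false = false
[root] false OR false = false
Overall: false → eliminated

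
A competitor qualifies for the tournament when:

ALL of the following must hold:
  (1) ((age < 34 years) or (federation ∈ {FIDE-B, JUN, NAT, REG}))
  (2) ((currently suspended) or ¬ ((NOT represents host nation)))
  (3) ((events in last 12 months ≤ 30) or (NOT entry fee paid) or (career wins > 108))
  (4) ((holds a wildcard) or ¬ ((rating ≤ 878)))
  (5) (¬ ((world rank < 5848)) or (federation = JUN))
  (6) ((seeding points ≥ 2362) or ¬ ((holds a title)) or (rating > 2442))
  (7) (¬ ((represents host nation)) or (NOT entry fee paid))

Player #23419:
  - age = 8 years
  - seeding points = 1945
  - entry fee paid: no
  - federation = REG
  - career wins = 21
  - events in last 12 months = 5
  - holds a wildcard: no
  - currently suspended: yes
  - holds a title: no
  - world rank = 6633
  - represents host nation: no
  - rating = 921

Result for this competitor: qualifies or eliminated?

Atomic conditions:
  age < 34 years: 8 < 34 is true
  federation ∈ {FIDE-B, JUN, NAT, REG}: REG is in the set → true
  currently suspended: yes → true
  NOT represents host nation: no → true
  events in last 12 months ≤ 30: 5 ≤ 30 is true
  NOT entry fee paid: no → true
  career wins > 108: 21 > 108 is false
  holds a wildcard: no → false
  rating ≤ 878: 921 ≤ 878 is false
  world rank < 5848: 6633 < 5848 is false
  federation = JUN: REG == JUN is false
  seeding points ≥ 2362: 1945 ≥ 2362 is false
  holds a title: no → false
  rating > 2442: 921 > 2442 is false
  represents host nation: no → false
Combine:
[1] true OR true = true
[2.2] NOT true = false
[2] true OR false = true
[3] true OR true OR false = true
[4.2] NOT false = true
[4] false OR true = true
[5.1] NOT false = true
[5] true OR false = true
[6.2] NOT false = true
[6] false OR true OR false = true
[7.1] NOT false = true
[7] true OR true = true
[root] true AND true AND true AND true AND true AND true AND true = true
Overall: true → qualifies

Qualifies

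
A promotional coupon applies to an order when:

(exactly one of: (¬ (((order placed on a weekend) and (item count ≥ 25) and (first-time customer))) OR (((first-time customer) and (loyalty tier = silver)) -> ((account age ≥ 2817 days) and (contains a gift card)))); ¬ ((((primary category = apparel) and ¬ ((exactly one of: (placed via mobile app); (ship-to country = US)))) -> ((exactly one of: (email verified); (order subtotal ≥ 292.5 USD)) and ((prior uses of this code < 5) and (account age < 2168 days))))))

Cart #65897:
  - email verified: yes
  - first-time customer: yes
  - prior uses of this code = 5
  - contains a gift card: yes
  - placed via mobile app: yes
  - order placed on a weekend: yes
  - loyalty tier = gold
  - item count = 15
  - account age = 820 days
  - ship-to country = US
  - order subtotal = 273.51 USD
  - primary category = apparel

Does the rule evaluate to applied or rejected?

Atomic conditions:
  order placed on a weekend: yes → true
  item count ≥ 25: 15 ≥ 25 is false
  first-time customer: yes → true
  loyalty tier = silver: gold == silver is false
  account age ≥ 2817 days: 820 ≥ 2817 is false
  contains a gift card: yes → true
  primary category = apparel: apparel == apparel is true
  placed via mobile app: yes → true
  ship-to country = US: US == US is true
  email verified: yes → true
  order subtotal ≥ 292.5 USD: 273.51 ≥ 292.5 is false
  prior uses of this code < 5: 5 < 5 is false
  account age < 2168 days: 820 < 2168 is true
Combine:
[1.1.1] true AND false AND true = false
[1.1] NOT false = true
[1.2.1] true AND false = false
[1.2.2] false AND true = false
[1.2] false → false (antecedent false ⇒ implication holds) = true
[1] true OR true = true
[2.1.1.2.1] exactly-one(true, true) = false
[2.1.1.2] NOT false = true
[2.1.1] true AND true = true
[2.1.2.1] exactly-one(true, false) = true
[2.1.2.2] false AND true = false
[2.1.2] true AND false = false
[2.1] true → false = false
[2] NOT false = true
[root] exactly-one(true, true) = false
Overall: false → rejected

Rejected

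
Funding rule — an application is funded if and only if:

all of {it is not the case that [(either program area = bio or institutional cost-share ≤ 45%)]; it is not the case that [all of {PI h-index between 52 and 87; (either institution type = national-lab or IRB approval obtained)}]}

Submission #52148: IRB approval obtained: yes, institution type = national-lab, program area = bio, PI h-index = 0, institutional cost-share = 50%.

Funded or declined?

Declined

Atomic conditions:
  program area = bio: bio == bio is true
  institutional cost-share ≤ 45%: 50 ≤ 45 is false
  PI h-index between 52 and 87: 0 in [52, 87] is false
  institution type = national-lab: national-lab == national-lab is true
  IRB approval obtained: yes → true
Combine:
[1.1] true OR false = true
[1] NOT true = false
[2.1.2] true OR true = true
[2.1] false AND true = false
[2] NOT false = true
[root] false AND true = false
Overall: false → declined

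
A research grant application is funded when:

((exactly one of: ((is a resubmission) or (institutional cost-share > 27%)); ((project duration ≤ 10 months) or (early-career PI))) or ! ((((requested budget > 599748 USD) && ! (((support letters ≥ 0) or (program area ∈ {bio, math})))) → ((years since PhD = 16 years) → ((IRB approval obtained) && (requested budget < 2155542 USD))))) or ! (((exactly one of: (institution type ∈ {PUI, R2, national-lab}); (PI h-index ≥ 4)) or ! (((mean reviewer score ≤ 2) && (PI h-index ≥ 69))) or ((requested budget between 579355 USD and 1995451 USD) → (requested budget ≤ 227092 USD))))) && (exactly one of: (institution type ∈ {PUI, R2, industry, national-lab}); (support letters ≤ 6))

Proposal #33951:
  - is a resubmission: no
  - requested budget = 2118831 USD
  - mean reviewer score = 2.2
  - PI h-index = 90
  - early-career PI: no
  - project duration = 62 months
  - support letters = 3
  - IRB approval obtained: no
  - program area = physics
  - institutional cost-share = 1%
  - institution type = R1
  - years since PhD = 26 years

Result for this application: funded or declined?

Declined

Atomic conditions:
  is a resubmission: no → false
  institutional cost-share > 27%: 1 > 27 is false
  project duration ≤ 10 months: 62 ≤ 10 is false
  early-career PI: no → false
  requested budget > 599748 USD: 2118831 > 599748 is true
  support letters ≥ 0: 3 ≥ 0 is true
  program area ∈ {bio, math}: physics is not in the set → false
  years since PhD = 16 years: 26 == 16 is false
  IRB approval obtained: no → false
  requested budget < 2155542 USD: 2118831 < 2155542 is true
  institution type ∈ {PUI, R2, national-lab}: R1 is not in the set → false
  PI h-index ≥ 4: 90 ≥ 4 is true
  mean reviewer score ≤ 2: 2.2 ≤ 2 is false
  PI h-index ≥ 69: 90 ≥ 69 is true
  requested budget between 579355 USD and 1995451 USD: 2118831 in [579355, 1995451] is false
  requested budget ≤ 227092 USD: 2118831 ≤ 227092 is false
  institution type ∈ {PUI, R2, industry, national-lab}: R1 is not in the set → false
  support letters ≤ 6: 3 ≤ 6 is true
Combine:
[1.1.1] false OR false = false
[1.1.2] false OR false = false
[1.1] exactly-one(false, false) = false
[1.2.1.1.2.1] true OR false = true
[1.2.1.1.2] NOT true = false
[1.2.1.1] true AND false = false
[1.2.1.2.2] false AND true = false
[1.2.1.2] false → false (antecedent false ⇒ implication holds) = true
[1.2.1] false → true (antecedent false ⇒ implication holds) = true
[1.2] NOT true = false
[1.3.1.1] exactly-one(false, true) = true
[1.3.1.2.1] false AND true = false
[1.3.1.2] NOT false = true
[1.3.1.3] false → false (antecedent false ⇒ implication holds) = true
[1.3.1] true OR true OR true = true
[1.3] NOT true = false
[1] false OR false OR false = false
[2] exactly-one(false, true) = true
[root] false AND true = false
Overall: false → declined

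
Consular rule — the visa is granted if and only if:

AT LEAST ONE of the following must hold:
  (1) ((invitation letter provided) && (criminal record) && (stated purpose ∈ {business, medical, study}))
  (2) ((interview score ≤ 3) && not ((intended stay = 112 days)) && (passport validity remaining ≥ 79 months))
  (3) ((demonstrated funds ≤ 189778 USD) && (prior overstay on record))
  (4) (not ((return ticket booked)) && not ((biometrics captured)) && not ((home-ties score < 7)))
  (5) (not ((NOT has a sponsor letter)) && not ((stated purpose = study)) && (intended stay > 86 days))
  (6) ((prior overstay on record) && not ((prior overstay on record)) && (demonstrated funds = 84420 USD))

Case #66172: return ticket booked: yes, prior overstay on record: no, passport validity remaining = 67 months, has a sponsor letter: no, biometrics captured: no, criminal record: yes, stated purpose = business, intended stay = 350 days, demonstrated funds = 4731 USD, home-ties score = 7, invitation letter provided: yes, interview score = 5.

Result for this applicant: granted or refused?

Granted

Atomic conditions:
  invitation letter provided: yes → true
  criminal record: yes → true
  stated purpose ∈ {business, medical, study}: business is in the set → true
  interview score ≤ 3: 5 ≤ 3 is false
  intended stay = 112 days: 350 == 112 is false
  passport validity remaining ≥ 79 months: 67 ≥ 79 is false
  demonstrated funds ≤ 189778 USD: 4731 ≤ 189778 is true
  prior overstay on record: no → false
  return ticket booked: yes → true
  biometrics captured: no → false
  home-ties score < 7: 7 < 7 is false
  NOT has a sponsor letter: no → true
  stated purpose = study: business == study is false
  intended stay > 86 days: 350 > 86 is true
  demonstrated funds = 84420 USD: 4731 == 84420 is false
Combine:
[1] true AND true AND true = true
[2.2] NOT false = true
[2] false AND true AND false = false
[3] true AND false = false
[4.1] NOT true = false
[4.2] NOT false = true
[4.3] NOT false = true
[4] false AND true AND true = false
[5.1] NOT true = false
[5.2] NOT false = true
[5] false AND true AND true = false
[6.2] NOT false = true
[6] false AND true AND false = false
[root] true OR false OR false OR false OR false OR false = true
Overall: true → granted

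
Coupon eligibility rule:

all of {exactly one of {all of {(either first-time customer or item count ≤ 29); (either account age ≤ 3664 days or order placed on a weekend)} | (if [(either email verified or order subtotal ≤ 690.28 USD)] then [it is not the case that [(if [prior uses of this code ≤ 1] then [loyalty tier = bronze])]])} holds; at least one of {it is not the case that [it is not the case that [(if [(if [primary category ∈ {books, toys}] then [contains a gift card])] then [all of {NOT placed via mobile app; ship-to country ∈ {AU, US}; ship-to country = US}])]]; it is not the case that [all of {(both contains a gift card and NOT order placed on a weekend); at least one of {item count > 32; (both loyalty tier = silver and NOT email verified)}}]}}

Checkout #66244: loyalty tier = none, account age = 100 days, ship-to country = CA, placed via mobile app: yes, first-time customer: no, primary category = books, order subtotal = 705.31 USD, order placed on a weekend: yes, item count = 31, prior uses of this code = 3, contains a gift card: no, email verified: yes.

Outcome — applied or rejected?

Rejected

Atomic conditions:
  first-time customer: no → false
  item count ≤ 29: 31 ≤ 29 is false
  account age ≤ 3664 days: 100 ≤ 3664 is true
  order placed on a weekend: yes → true
  email verified: yes → true
  order subtotal ≤ 690.28 USD: 705.31 ≤ 690.28 is false
  prior uses of this code ≤ 1: 3 ≤ 1 is false
  loyalty tier = bronze: none == bronze is false
  primary category ∈ {books, toys}: books is in the set → true
  contains a gift card: no → false
  NOT placed via mobile app: yes → false
  ship-to country ∈ {AU, US}: CA is not in the set → false
  ship-to country = US: CA == US is false
  NOT order placed on a weekend: yes → false
  item count > 32: 31 > 32 is false
  loyalty tier = silver: none == silver is false
  NOT email verified: yes → false
Combine:
[1.1.1] false OR false = false
[1.1.2] true OR true = true
[1.1] false AND true = false
[1.2.1] true OR false = true
[1.2.2.1] false → false (antecedent false ⇒ implication holds) = true
[1.2.2] NOT true = false
[1.2] true → false = false
[1] exactly-one(false, false) = false
[2.1.1.1.1] true → false = false
[2.1.1.1.2] false AND false AND false = false
[2.1.1.1] false → false (antecedent false ⇒ implication holds) = true
[2.1.1] NOT true = false
[2.1] NOT false = true
[2.2.1.1] false AND false = false
[2.2.1.2.2] false AND false = false
[2.2.1.2] false OR false = false
[2.2.1] false AND false = false
[2.2] NOT false = true
[2] true OR true = true
[root] false AND true = false
Overall: false → rejected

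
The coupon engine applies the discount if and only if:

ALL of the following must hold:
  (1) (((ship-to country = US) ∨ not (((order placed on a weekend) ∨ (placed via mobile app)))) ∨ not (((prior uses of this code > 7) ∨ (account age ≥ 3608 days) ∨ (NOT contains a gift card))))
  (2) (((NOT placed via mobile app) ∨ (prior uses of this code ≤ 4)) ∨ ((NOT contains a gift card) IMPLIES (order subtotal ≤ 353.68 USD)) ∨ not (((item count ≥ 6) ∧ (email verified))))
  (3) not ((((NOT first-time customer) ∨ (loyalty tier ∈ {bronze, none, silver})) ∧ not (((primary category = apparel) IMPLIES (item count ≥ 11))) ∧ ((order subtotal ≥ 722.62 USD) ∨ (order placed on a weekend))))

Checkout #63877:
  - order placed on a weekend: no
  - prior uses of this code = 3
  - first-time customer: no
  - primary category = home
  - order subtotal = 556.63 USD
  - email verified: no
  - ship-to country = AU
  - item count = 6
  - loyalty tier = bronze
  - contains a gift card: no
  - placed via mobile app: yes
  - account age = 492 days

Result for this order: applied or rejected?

Atomic conditions:
  ship-to country = US: AU == US is false
  order placed on a weekend: no → false
  placed via mobile app: yes → true
  prior uses of this code > 7: 3 > 7 is false
  account age ≥ 3608 days: 492 ≥ 3608 is false
  NOT contains a gift card: no → true
  NOT placed via mobile app: yes → false
  prior uses of this code ≤ 4: 3 ≤ 4 is true
  order subtotal ≤ 353.68 USD: 556.63 ≤ 353.68 is false
  item count ≥ 6: 6 ≥ 6 is true
  email verified: no → false
  NOT first-time customer: no → true
  loyalty tier ∈ {bronze, none, silver}: bronze is in the set → true
  primary category = apparel: home == apparel is false
  item count ≥ 11: 6 ≥ 11 is false
  order subtotal ≥ 722.62 USD: 556.63 ≥ 722.62 is false
Combine:
[1.1.2.1] false OR true = true
[1.1.2] NOT true = false
[1.1] false OR false = false
[1.2.1] false OR false OR true = true
[1.2] NOT true = false
[1] false OR false = false
[2.1] false OR true = true
[2.2] true → false = false
[2.3.1] true AND false = false
[2.3] NOT false = true
[2] true OR false OR true = true
[3.1.1] true OR true = true
[3.1.2.1] false → false (antecedent false ⇒ implication holds) = true
[3.1.2] NOT true = false
[3.1.3] false OR false = false
[3.1] true AND false AND false = false
[3] NOT false = true
[root] false AND true AND true = false
Overall: false → rejected

Rejected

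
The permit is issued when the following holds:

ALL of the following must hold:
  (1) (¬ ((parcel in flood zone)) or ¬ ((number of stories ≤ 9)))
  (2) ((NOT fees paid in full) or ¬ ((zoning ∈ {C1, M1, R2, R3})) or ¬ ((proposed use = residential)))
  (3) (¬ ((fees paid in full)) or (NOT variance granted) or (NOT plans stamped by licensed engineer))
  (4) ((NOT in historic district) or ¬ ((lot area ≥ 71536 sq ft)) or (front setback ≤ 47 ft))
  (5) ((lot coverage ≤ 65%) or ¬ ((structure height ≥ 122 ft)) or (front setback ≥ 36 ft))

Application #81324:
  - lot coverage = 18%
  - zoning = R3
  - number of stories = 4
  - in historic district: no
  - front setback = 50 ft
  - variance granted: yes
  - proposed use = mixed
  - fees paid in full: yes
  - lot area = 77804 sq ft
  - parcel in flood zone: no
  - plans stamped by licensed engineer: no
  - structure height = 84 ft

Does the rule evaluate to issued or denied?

Issued

Atomic conditions:
  parcel in flood zone: no → false
  number of stories ≤ 9: 4 ≤ 9 is true
  NOT fees paid in full: yes → false
  zoning ∈ {C1, M1, R2, R3}: R3 is in the set → true
  proposed use = residential: mixed == residential is false
  fees paid in full: yes → true
  NOT variance granted: yes → false
  NOT plans stamped by licensed engineer: no → true
  NOT in historic district: no → true
  lot area ≥ 71536 sq ft: 77804 ≥ 71536 is true
  front setback ≤ 47 ft: 50 ≤ 47 is false
  lot coverage ≤ 65%: 18 ≤ 65 is true
  structure height ≥ 122 ft: 84 ≥ 122 is false
  front setback ≥ 36 ft: 50 ≥ 36 is true
Combine:
[1.1] NOT false = true
[1.2] NOT true = false
[1] true OR false = true
[2.2] NOT true = false
[2.3] NOT false = true
[2] false OR false OR true = true
[3.1] NOT true = false
[3] false OR false OR true = true
[4.2] NOT true = false
[4] true OR false OR false = true
[5.2] NOT false = true
[5] true OR true OR true = true
[root] true AND true AND true AND true AND true = true
Overall: true → issued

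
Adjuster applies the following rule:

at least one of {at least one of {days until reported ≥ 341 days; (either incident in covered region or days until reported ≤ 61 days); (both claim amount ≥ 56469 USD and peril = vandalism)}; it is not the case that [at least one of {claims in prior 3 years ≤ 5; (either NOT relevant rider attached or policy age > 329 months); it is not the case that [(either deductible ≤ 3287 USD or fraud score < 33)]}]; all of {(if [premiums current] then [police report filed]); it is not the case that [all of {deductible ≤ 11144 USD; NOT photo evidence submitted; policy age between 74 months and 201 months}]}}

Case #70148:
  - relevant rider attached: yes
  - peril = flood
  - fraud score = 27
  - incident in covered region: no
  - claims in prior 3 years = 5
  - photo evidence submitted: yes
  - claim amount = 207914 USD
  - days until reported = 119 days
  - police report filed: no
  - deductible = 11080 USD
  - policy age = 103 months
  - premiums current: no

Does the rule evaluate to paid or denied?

Paid

Atomic conditions:
  days until reported ≥ 341 days: 119 ≥ 341 is false
  incident in covered region: no → false
  days until reported ≤ 61 days: 119 ≤ 61 is false
  claim amount ≥ 56469 USD: 207914 ≥ 56469 is true
  peril = vandalism: flood == vandalism is false
  claims in prior 3 years ≤ 5: 5 ≤ 5 is true
  NOT relevant rider attached: yes → false
  policy age > 329 months: 103 > 329 is false
  deductible ≤ 3287 USD: 11080 ≤ 3287 is false
  fraud score < 33: 27 < 33 is true
  premiums current: no → false
  police report filed: no → false
  deductible ≤ 11144 USD: 11080 ≤ 11144 is true
  NOT photo evidence submitted: yes → false
  policy age between 74 months and 201 months: 103 in [74, 201] is true
Combine:
[1.2] false OR false = false
[1.3] true AND false = false
[1] false OR false OR false = false
[2.1.2] false OR false = false
[2.1.3.1] false OR true = true
[2.1.3] NOT true = false
[2.1] true OR false OR false = true
[2] NOT true = false
[3.1] false → false (antecedent false ⇒ implication holds) = true
[3.2.1] true AND false AND true = false
[3.2] NOT false = true
[3] true AND true = true
[root] false OR false OR true = true
Overall: true → paid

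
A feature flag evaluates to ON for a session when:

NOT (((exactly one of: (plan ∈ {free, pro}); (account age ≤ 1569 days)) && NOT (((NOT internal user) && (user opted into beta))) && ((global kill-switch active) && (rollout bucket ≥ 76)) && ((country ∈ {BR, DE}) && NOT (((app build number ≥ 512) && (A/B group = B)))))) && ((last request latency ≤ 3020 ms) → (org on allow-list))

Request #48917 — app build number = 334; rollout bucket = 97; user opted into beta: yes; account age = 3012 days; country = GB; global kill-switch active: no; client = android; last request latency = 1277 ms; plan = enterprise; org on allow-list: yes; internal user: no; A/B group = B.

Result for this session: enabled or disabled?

Enabled

Atomic conditions:
  plan ∈ {free, pro}: enterprise is not in the set → false
  account age ≤ 1569 days: 3012 ≤ 1569 is false
  NOT internal user: no → true
  user opted into beta: yes → true
  global kill-switch active: no → false
  rollout bucket ≥ 76: 97 ≥ 76 is true
  country ∈ {BR, DE}: GB is not in the set → false
  app build number ≥ 512: 334 ≥ 512 is false
  A/B group = B: B == B is true
  last request latency ≤ 3020 ms: 1277 ≤ 3020 is true
  org on allow-list: yes → true
Combine:
[1.1.1] exactly-one(false, false) = false
[1.1.2.1] true AND true = true
[1.1.2] NOT true = false
[1.1.3] false AND true = false
[1.1.4.2.1] false AND true = false
[1.1.4.2] NOT false = true
[1.1.4] false AND true = false
[1.1] false AND false AND false AND false = false
[1] NOT false = true
[2] true → true = true
[root] true AND true = true
Overall: true → enabled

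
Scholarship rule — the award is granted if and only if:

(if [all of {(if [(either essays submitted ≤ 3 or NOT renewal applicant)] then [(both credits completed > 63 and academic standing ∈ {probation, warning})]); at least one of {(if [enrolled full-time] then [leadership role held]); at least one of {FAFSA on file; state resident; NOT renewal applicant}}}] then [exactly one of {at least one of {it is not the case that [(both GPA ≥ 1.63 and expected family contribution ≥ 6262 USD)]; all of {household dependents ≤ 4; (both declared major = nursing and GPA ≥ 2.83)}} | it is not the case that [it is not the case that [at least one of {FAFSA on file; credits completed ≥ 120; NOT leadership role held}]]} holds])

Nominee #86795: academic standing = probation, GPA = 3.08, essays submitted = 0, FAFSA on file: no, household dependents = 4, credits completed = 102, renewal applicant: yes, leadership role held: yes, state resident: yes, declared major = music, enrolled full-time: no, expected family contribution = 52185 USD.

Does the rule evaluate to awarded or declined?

Atomic conditions:
  essays submitted ≤ 3: 0 ≤ 3 is true
  NOT renewal applicant: yes → false
  credits completed > 63: 102 > 63 is true
  academic standing ∈ {probation, warning}: probation is in the set → true
  enrolled full-time: no → false
  leadership role held: yes → true
  FAFSA on file: no → false
  state resident: yes → true
  GPA ≥ 1.63: 3.08 ≥ 1.63 is true
  expected family contribution ≥ 6262 USD: 52185 ≥ 6262 is true
  household dependents ≤ 4: 4 ≤ 4 is true
  declared major = nursing: music == nursing is false
  GPA ≥ 2.83: 3.08 ≥ 2.83 is true
  credits completed ≥ 120: 102 ≥ 120 is false
  NOT leadership role held: yes → false
Combine:
[1.1.1] true OR false = true
[1.1.2] true AND true = true
[1.1] true → true = true
[1.2.1] false → true (antecedent false ⇒ implication holds) = true
[1.2.2] false OR true OR false = true
[1.2] true OR true = true
[1] true AND true = true
[2.1.1.1] true AND true = true
[2.1.1] NOT true = false
[2.1.2.2] false AND true = false
[2.1.2] true AND false = false
[2.1] false OR false = false
[2.2.1.1] false OR false OR false = false
[2.2.1] NOT false = true
[2.2] NOT true = false
[2] exactly-one(false, false) = false
[root] true → false = false
Overall: false → declined

Declined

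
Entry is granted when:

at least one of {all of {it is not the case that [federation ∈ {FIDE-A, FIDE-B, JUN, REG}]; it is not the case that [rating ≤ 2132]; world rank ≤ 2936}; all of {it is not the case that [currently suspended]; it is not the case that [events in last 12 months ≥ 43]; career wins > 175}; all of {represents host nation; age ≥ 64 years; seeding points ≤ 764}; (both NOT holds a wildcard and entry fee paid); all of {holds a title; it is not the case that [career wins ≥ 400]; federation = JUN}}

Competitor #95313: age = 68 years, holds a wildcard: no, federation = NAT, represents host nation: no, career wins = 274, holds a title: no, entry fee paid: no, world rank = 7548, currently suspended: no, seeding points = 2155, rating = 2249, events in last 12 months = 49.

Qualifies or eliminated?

Atomic conditions:
  federation ∈ {FIDE-A, FIDE-B, JUN, REG}: NAT is not in the set → false
  rating ≤ 2132: 2249 ≤ 2132 is false
  world rank ≤ 2936: 7548 ≤ 2936 is false
  currently suspended: no → false
  events in last 12 months ≥ 43: 49 ≥ 43 is true
  career wins > 175: 274 > 175 is true
  represents host nation: no → false
  age ≥ 64 years: 68 ≥ 64 is true
  seeding points ≤ 764: 2155 ≤ 764 is false
  NOT holds a wildcard: no → true
  entry fee paid: no → false
  holds a title: no → false
  career wins ≥ 400: 274 ≥ 400 is false
  federation = JUN: NAT == JUN is false
Combine:
[1.1] NOT false = true
[1.2] NOT false = true
[1] true AND true AND false = false
[2.1] NOT false = true
[2.2] NOT true = false
[2] true AND false AND true = false
[3] false AND true AND false = false
[4] true AND false = false
[5.2] NOT false = true
[5] false AND true AND false = false
[root] false OR false OR false OR false OR false = false
Overall: false → eliminated

Eliminated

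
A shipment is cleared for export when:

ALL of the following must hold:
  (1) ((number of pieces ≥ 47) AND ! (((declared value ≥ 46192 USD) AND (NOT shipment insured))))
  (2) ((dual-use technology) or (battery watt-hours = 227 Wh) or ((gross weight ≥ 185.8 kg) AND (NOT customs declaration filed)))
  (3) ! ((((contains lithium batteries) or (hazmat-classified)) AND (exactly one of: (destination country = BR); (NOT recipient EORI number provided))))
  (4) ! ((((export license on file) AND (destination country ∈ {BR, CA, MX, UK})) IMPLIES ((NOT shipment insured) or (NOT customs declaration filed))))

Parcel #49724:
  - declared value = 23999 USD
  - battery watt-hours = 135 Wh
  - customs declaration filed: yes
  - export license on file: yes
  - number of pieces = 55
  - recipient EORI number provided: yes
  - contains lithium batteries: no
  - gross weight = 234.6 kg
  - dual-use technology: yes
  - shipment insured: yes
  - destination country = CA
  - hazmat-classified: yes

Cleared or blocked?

Atomic conditions:
  number of pieces ≥ 47: 55 ≥ 47 is true
  declared value ≥ 46192 USD: 23999 ≥ 46192 is false
  NOT shipment insured: yes → false
  dual-use technology: yes → true
  battery watt-hours = 227 Wh: 135 == 227 is false
  gross weight ≥ 185.8 kg: 234.6 ≥ 185.8 is true
  NOT customs declaration filed: yes → false
  contains lithium batteries: no → false
  hazmat-classified: yes → true
  destination country = BR: CA == BR is false
  NOT recipient EORI number provided: yes → false
  export license on file: yes → true
  destination country ∈ {BR, CA, MX, UK}: CA is in the set → true
Combine:
[1.2.1] false AND false = false
[1.2] NOT false = true
[1] true AND true = true
[2.3] true AND false = false
[2] true OR false OR false = true
[3.1.1] false OR true = true
[3.1.2] exactly-one(false, false) = false
[3.1] true AND false = false
[3] NOT false = true
[4.1.1] true AND true = true
[4.1.2] false OR false = false
[4.1] true → false = false
[4] NOT false = true
[root] true AND true AND true AND true = true
Overall: true → cleared

Cleared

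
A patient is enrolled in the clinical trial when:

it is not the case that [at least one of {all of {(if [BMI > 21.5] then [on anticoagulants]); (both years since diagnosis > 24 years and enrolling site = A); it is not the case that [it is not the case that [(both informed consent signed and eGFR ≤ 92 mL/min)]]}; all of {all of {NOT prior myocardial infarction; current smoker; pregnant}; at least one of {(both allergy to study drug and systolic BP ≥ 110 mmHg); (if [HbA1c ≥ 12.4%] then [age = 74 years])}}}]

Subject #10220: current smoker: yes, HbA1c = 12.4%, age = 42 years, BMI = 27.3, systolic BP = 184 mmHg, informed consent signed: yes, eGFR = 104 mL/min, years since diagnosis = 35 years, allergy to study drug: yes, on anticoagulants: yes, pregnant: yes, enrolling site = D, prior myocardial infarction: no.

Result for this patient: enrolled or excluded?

Excluded

Atomic conditions:
  BMI > 21.5: 27.3 > 21.5 is true
  on anticoagulants: yes → true
  years since diagnosis > 24 years: 35 > 24 is true
  enrolling site = A: D == A is false
  informed consent signed: yes → true
  eGFR ≤ 92 mL/min: 104 ≤ 92 is false
  NOT prior myocardial infarction: no → true
  current smoker: yes → true
  pregnant: yes → true
  allergy to study drug: yes → true
  systolic BP ≥ 110 mmHg: 184 ≥ 110 is true
  HbA1c ≥ 12.4%: 12.4 ≥ 12.4 is true
  age = 74 years: 42 == 74 is false
Combine:
[1.1.1] true → true = true
[1.1.2] true AND false = false
[1.1.3.1.1] true AND false = false
[1.1.3.1] NOT false = true
[1.1.3] NOT true = false
[1.1] true AND false AND false = false
[1.2.1] true AND true AND true = true
[1.2.2.1] true AND true = true
[1.2.2.2] true → false = false
[1.2.2] true OR false = true
[1.2] true AND true = true
[1] false OR true = true
[root] NOT true = false
Overall: false → excluded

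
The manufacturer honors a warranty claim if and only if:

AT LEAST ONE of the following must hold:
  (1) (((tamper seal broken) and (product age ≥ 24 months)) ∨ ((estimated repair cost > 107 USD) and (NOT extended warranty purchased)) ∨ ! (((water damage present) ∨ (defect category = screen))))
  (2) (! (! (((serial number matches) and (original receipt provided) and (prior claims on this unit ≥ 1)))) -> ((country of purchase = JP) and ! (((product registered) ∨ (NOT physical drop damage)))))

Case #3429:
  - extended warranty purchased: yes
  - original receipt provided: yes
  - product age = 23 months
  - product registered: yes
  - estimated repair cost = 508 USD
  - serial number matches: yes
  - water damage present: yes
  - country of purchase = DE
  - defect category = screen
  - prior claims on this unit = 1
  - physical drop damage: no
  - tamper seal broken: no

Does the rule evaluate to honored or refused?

Refused

Atomic conditions:
  tamper seal broken: no → false
  product age ≥ 24 months: 23 ≥ 24 is false
  estimated repair cost > 107 USD: 508 > 107 is true
  NOT extended warranty purchased: yes → false
  water damage present: yes → true
  defect category = screen: screen == screen is true
  serial number matches: yes → true
  original receipt provided: yes → true
  prior claims on this unit ≥ 1: 1 ≥ 1 is true
  country of purchase = JP: DE == JP is false
  product registered: yes → true
  NOT physical drop damage: no → true
Combine:
[1.1] false AND false = false
[1.2] true AND false = false
[1.3.1] true OR true = true
[1.3] NOT true = false
[1] false OR false OR false = false
[2.1.1.1] true AND true AND true = true
[2.1.1] NOT true = false
[2.1] NOT false = true
[2.2.2.1] true OR true = true
[2.2.2] NOT true = false
[2.2] false AND false = false
[2] true → false = false
[root] false OR false = false
Overall: false → refused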